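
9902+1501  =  11403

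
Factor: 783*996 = 779868 = 2^2*3^4 *29^1*83^1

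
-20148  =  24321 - 44469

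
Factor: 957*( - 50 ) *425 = - 20336250 = - 2^1*3^1 * 5^4*11^1 * 17^1*29^1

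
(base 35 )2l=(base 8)133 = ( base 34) 2n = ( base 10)91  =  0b1011011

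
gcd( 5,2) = 1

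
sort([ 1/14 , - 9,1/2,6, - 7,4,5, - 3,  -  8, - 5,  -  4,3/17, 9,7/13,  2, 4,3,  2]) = [ - 9, - 8, - 7, - 5, -4, - 3,1/14,3/17,1/2,7/13,2, 2, 3,4, 4,5,6, 9] 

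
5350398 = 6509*822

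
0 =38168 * 0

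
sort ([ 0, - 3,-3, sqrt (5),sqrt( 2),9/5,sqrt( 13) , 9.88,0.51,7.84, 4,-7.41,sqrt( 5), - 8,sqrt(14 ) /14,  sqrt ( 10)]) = [ - 8, - 7.41, - 3,-3 , 0,sqrt( 14 )/14,0.51,sqrt ( 2), 9/5,sqrt(5),sqrt(5) , sqrt( 10),sqrt(13 ), 4,7.84,  9.88 ]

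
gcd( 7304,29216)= 7304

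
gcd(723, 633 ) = 3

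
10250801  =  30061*341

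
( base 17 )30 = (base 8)63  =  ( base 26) 1p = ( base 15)36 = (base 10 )51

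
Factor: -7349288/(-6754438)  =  3674644/3377219 = 2^2 * 59^(-1) * 491^1*1871^1*57241^( - 1)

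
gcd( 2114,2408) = 14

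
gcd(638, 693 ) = 11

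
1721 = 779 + 942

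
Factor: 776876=2^2 * 359^1*541^1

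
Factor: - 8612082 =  - 2^1*3^4*53161^1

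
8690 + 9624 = 18314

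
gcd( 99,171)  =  9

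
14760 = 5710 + 9050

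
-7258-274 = -7532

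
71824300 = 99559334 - 27735034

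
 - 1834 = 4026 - 5860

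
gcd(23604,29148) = 84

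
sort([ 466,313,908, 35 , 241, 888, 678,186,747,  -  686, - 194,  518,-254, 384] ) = [ - 686,-254,-194, 35,186, 241,313,384,  466, 518,678,747, 888, 908 ]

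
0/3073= 0 = 0.00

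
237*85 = 20145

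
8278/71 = 8278/71 = 116.59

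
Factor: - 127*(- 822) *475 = 2^1*3^1*5^2*19^1 *127^1*137^1= 49587150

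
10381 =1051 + 9330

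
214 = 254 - 40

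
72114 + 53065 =125179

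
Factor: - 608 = - 2^5*19^1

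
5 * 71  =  355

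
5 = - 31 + 36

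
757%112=85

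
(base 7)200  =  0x62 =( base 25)3n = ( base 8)142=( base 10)98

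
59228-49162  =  10066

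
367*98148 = 36020316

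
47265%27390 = 19875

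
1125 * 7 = 7875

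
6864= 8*858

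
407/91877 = 407/91877  =  0.00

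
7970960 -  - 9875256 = 17846216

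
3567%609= 522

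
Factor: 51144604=2^2 * 7^1*223^1*8191^1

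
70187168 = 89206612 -19019444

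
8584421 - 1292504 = 7291917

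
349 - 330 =19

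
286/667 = 286/667 = 0.43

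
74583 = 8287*9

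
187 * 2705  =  505835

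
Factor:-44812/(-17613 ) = 2^2*3^( - 2 )*17^1*19^( -1 )*103^( - 1 )*659^1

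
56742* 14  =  794388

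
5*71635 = 358175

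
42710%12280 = 5870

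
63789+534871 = 598660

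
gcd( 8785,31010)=35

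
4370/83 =4370/83=52.65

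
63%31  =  1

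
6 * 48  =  288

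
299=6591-6292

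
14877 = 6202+8675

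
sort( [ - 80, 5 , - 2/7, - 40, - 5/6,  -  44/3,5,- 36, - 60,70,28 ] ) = [ -80, - 60,-40,-36,-44/3, - 5/6, - 2/7, 5,5,28, 70 ]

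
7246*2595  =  18803370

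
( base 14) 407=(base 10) 791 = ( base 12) 55B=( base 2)1100010111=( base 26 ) 14B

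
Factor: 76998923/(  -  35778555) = -3^( - 2 )*5^(-1)*157^1*283^1*1733^1*795079^( - 1) 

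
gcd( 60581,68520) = 1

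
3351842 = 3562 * 941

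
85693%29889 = 25915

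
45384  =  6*7564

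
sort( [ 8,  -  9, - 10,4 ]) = [-10, - 9,4, 8]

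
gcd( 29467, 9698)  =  373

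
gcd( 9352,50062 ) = 2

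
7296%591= 204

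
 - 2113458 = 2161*(-978)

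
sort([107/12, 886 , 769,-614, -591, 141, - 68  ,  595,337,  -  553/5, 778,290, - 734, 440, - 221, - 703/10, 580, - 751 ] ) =[ - 751,  -  734, - 614, - 591, -221, - 553/5, - 703/10, - 68,107/12 , 141,290, 337,440,580, 595,769  ,  778,886] 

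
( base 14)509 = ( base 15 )45e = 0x3dd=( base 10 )989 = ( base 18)30H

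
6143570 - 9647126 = - 3503556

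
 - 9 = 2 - 11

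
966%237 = 18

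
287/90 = 287/90= 3.19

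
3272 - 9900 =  - 6628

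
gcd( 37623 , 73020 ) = 3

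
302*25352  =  7656304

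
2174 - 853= 1321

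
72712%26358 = 19996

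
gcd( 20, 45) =5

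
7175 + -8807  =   - 1632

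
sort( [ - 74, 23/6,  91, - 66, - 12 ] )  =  [ - 74,  -  66,-12, 23/6,91]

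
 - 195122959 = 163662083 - 358785042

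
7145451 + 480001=7625452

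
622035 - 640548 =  - 18513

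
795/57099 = 265/19033 = 0.01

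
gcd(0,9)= 9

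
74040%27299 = 19442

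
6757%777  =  541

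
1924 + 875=2799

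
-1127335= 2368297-3495632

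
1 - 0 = 1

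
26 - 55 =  - 29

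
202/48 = 101/24  =  4.21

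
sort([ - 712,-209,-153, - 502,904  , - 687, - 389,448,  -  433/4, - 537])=[ - 712, - 687, - 537, - 502, - 389 ,-209, - 153, - 433/4,448,904 ] 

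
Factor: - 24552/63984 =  - 2^ ( - 1 )*3^1*11^1* 43^( -1) = - 33/86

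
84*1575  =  132300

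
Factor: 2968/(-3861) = -2^3*3^ (-3 ) * 7^1 * 11^(-1 )*13^( - 1 )*53^1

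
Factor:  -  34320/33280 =-2^ ( -5)*3^1*11^1= - 33/32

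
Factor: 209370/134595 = 2^1*3^( -2 )*7^1 = 14/9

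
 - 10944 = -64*171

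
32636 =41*796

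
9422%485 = 207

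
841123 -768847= 72276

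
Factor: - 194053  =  -41^1*4733^1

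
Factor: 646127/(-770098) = -787/938=-2^( - 1 )*7^(-1)*67^( - 1)*787^1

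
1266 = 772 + 494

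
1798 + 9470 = 11268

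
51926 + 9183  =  61109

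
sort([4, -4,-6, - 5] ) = [-6,  -  5, -4,4] 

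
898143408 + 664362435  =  1562505843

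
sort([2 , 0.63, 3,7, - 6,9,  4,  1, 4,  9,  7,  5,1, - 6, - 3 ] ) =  [ - 6, - 6, - 3, 0.63,1,1, 2,3, 4,4, 5,7, 7, 9,9 ] 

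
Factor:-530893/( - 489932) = 2^(-2 )*11^1*17^2*53^(- 1)*167^1*2311^ ( - 1 ) 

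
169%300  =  169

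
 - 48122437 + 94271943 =46149506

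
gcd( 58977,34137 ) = 9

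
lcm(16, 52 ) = 208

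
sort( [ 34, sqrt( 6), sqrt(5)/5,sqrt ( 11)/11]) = [ sqrt(11 ) /11,  sqrt(5 )/5, sqrt(6 ),  34 ] 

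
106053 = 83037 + 23016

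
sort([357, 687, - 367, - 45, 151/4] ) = [ - 367,-45,151/4, 357, 687 ] 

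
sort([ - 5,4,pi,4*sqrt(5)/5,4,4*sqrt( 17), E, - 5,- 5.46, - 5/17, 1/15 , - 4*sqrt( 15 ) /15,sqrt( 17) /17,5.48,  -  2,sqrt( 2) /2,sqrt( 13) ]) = [  -  5.46, - 5,  -  5, - 2, - 4*sqrt( 15)/15, - 5/17,  1/15,  sqrt(17)/17,sqrt(2)/2,4*sqrt( 5)/5, E,pi,sqrt(13), 4,4,5.48,4*sqrt( 17) ] 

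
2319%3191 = 2319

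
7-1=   6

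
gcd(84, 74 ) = 2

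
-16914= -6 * 2819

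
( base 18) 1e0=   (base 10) 576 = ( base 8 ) 1100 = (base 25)N1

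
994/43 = 23 + 5/43= 23.12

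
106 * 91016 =9647696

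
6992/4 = 1748 = 1748.00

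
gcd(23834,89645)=1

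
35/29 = 35/29= 1.21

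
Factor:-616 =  - 2^3*7^1*11^1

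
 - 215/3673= - 1+ 3458/3673 =- 0.06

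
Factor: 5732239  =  5732239^1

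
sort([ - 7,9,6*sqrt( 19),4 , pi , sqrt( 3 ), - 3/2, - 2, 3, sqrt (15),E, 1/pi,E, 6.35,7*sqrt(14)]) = [ - 7, - 2,-3/2,1/pi , sqrt( 3),E,E,  3, pi,sqrt(15 ),4,6.35,9,6 * sqrt(19 ),7*sqrt ( 14) ]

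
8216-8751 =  - 535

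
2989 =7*427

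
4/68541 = 4/68541 =0.00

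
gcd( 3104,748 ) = 4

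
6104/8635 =6104/8635 = 0.71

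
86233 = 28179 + 58054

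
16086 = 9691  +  6395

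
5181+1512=6693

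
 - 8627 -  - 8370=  - 257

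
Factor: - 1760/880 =  -  2^1 = - 2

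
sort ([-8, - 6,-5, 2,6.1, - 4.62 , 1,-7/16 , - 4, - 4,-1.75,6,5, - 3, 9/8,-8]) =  [  -  8, - 8,-6, - 5, - 4.62, - 4, - 4,-3, - 1.75,-7/16,1,9/8, 2,5,6, 6.1]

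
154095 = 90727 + 63368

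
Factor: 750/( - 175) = -2^1*3^1*5^1*7^( - 1 ) = - 30/7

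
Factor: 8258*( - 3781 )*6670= - 208260731660 = - 2^2*5^1*19^1*23^1*29^1*199^1*4129^1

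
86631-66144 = 20487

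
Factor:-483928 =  - 2^3*241^1*251^1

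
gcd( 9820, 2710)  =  10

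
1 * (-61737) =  - 61737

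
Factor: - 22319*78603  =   - 1754340357 =- 3^1*7^1 * 11^1*19^1 * 197^1 * 2029^1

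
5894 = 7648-1754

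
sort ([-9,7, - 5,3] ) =[ - 9,  -  5,3, 7 ] 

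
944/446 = 2 + 26/223 =2.12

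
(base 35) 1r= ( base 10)62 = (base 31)20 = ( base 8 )76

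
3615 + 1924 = 5539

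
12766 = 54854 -42088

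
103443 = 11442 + 92001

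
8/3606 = 4/1803 = 0.00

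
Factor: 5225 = 5^2*11^1*19^1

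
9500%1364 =1316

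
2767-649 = 2118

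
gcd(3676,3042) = 2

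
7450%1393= 485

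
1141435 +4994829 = 6136264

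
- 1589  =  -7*227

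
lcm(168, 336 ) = 336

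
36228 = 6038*6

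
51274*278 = 14254172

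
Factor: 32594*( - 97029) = -2^1 * 3^2*43^1*379^1*10781^1 = - 3162563226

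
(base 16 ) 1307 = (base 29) 5ms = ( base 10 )4871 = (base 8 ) 11407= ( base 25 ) 7JL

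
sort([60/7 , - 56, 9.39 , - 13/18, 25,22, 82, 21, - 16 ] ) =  [ - 56, - 16, - 13/18,60/7,9.39,  21,  22, 25, 82 ]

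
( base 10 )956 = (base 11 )79a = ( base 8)1674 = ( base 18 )2h2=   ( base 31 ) uq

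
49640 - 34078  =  15562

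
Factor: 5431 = 5431^1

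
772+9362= 10134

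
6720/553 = 12+12/79 = 12.15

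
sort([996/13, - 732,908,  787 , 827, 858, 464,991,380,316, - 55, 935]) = [-732, - 55,996/13,316,380,464,787,  827,858,908,935,991 ] 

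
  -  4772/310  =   - 16 + 94/155 = - 15.39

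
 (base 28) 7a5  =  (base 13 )2821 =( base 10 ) 5773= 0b1011010001101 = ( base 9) 7824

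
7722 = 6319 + 1403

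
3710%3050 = 660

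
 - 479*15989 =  - 7658731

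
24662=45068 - 20406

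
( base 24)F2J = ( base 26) CMN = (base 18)18fd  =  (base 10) 8707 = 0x2203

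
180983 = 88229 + 92754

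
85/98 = 85/98=0.87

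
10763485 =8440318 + 2323167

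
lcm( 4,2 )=4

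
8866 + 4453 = 13319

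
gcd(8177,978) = 1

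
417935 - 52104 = 365831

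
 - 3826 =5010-8836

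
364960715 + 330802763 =695763478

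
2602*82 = 213364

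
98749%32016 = 2701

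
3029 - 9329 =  - 6300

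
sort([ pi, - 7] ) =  [- 7 , pi]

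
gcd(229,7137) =1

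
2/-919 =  - 1 + 917/919 = - 0.00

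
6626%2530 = 1566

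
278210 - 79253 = 198957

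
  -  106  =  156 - 262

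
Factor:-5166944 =  -  2^5 *61^1*2647^1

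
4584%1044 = 408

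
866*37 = 32042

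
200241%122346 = 77895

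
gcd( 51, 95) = 1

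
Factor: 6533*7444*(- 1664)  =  -2^9*13^1*47^1*139^1*1861^1 = -80923068928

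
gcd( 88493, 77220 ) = 1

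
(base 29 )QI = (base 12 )544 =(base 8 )1404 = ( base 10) 772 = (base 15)367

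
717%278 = 161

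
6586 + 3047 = 9633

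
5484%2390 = 704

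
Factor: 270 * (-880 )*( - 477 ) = 2^5*3^5*5^2 * 11^1 * 53^1= 113335200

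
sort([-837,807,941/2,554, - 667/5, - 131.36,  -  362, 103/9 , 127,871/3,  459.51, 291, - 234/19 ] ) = [-837 ,- 362,-667/5,-131.36,  -  234/19, 103/9,127,871/3,291,459.51,941/2,554, 807 ]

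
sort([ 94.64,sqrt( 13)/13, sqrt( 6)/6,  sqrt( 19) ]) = [sqrt( 13 )/13 , sqrt( 6 ) /6,sqrt( 19),94.64]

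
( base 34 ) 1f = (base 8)61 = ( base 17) 2F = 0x31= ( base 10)49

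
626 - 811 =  - 185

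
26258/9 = 2917 + 5/9 = 2917.56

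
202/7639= 202/7639 = 0.03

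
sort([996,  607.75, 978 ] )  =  [607.75, 978, 996 ]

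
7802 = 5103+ 2699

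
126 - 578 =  - 452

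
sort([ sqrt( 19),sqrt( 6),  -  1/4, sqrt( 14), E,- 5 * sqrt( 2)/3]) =[ - 5*sqrt (2)/3, - 1/4,  sqrt( 6), E, sqrt( 14) , sqrt(19)]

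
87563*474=41504862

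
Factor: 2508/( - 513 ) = -2^2*3^(  -  2 )* 11^1= - 44/9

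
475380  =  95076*5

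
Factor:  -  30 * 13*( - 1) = 390 = 2^1 * 3^1* 5^1*13^1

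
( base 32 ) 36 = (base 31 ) 39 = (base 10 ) 102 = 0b1100110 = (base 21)4i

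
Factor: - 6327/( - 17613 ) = 37^1*103^( - 1) = 37/103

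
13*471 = 6123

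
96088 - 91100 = 4988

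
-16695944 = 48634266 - 65330210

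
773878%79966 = 54184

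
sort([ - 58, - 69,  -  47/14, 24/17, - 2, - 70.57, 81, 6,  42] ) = [ - 70.57 , - 69, -58,-47/14, - 2, 24/17, 6,  42,  81 ] 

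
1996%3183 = 1996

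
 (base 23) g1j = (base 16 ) 213a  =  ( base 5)233011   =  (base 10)8506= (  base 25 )df6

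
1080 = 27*40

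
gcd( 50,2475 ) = 25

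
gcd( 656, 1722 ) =82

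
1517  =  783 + 734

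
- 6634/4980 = - 3317/2490=-1.33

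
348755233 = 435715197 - 86959964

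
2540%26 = 18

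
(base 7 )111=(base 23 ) 2B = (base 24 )29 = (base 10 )57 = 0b111001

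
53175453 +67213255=120388708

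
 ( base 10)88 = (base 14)64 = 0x58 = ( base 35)2I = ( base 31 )2q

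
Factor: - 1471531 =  - 19^1*41^1*1889^1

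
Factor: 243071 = 31^1 *7841^1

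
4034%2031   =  2003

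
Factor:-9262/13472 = - 11/16  =  -2^( - 4)*11^1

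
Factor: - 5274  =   - 2^1*3^2*293^1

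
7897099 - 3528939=4368160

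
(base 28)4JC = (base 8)7140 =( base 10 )3680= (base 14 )14ac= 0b111001100000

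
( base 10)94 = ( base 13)73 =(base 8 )136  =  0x5E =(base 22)46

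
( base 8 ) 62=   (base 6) 122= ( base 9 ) 55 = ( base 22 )26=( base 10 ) 50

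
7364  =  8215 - 851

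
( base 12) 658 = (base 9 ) 1245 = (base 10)932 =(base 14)4A8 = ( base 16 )3A4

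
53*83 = 4399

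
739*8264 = 6107096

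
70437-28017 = 42420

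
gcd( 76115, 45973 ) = 1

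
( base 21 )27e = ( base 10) 1043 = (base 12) 72B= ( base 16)413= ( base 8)2023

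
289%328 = 289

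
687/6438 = 229/2146=0.11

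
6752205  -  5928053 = 824152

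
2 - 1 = 1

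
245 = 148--97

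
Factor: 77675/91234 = 2^(-1)  *  5^2*11^( - 2)*  29^( - 1 )*239^1 = 5975/7018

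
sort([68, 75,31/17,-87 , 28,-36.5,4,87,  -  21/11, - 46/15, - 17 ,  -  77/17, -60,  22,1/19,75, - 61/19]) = [-87 , - 60 , - 36.5, - 17,  -  77/17, -61/19, - 46/15, - 21/11,1/19,31/17,  4,22,28 , 68,75,75,87 ] 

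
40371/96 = 420 + 17/32 = 420.53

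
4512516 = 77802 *58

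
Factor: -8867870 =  - 2^1*5^1 * 11^1*19^1 * 4243^1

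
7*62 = 434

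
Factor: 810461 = 79^1*10259^1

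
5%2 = 1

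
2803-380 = 2423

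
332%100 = 32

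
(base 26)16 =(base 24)18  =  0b100000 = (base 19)1D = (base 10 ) 32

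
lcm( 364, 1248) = 8736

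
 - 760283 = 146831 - 907114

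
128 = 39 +89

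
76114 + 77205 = 153319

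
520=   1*520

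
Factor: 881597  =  881597^1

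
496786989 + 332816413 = 829603402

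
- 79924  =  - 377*212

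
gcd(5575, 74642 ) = 1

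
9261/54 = 343/2 = 171.50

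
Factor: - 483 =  - 3^1*7^1*23^1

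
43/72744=43/72744 =0.00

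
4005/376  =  10+245/376 =10.65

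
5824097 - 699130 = 5124967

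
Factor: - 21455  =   - 5^1*7^1*613^1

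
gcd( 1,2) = 1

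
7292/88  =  1823/22=82.86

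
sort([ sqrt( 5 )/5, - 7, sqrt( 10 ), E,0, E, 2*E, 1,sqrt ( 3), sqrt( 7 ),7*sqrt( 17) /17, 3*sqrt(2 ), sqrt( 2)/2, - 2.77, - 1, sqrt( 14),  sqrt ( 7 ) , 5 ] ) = [ - 7, - 2.77 , - 1,0, sqrt( 5 ) /5, sqrt( 2)/2,1,7*sqrt(17 ) /17 , sqrt( 3 ),  sqrt( 7 ),sqrt( 7 ),E,  E,  sqrt( 10 ), sqrt( 14 ), 3*sqrt( 2), 5,2*E ] 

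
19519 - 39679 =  - 20160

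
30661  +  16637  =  47298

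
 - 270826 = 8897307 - 9168133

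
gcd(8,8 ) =8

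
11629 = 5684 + 5945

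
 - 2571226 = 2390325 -4961551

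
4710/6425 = 942/1285 = 0.73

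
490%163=1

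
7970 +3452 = 11422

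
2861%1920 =941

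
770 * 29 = 22330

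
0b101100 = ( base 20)24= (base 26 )1i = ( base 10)44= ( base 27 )1H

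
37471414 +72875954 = 110347368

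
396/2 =198 = 198.00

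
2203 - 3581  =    -  1378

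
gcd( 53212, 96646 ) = 2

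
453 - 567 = -114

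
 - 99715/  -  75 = 19943/15 = 1329.53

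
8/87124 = 2/21781=0.00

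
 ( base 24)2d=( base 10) 61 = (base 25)2B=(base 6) 141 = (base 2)111101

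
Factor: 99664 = 2^4 *6229^1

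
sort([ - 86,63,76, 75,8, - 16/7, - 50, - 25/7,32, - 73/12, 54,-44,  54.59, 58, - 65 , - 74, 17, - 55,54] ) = [ - 86, - 74, -65, - 55 , - 50, - 44, - 73/12, - 25/7, - 16/7, 8,  17 , 32,54,54,54.59,58,63,75 , 76]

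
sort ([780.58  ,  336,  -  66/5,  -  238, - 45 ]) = [-238,-45, - 66/5,336, 780.58 ]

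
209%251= 209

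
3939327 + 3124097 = 7063424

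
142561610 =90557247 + 52004363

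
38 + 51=89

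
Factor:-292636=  - 2^2*149^1*491^1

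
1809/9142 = 1809/9142 = 0.20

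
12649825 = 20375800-7725975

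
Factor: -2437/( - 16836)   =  2^( - 2)*  3^( - 1 )* 23^(-1 )*61^( - 1 )*2437^1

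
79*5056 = 399424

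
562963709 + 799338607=1362302316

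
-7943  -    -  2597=  -  5346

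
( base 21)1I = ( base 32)17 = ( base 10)39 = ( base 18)23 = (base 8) 47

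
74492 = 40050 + 34442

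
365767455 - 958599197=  - 592831742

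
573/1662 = 191/554 = 0.34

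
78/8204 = 39/4102 = 0.01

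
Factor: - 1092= - 2^2*3^1*7^1 * 13^1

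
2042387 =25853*79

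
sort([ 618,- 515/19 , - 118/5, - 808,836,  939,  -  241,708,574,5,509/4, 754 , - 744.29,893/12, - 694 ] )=[-808, - 744.29,- 694, - 241, - 515/19,  -  118/5,5, 893/12,509/4, 574, 618 , 708 , 754 , 836,939] 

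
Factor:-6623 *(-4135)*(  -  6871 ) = -5^1*37^1*179^1*827^1*6871^1 = -188169927455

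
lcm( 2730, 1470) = 19110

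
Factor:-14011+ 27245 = 2^1*13^1*509^1 = 13234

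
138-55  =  83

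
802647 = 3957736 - 3155089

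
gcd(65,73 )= 1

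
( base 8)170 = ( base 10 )120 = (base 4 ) 1320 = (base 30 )40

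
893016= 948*942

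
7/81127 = 7/81127 = 0.00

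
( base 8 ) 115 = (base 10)77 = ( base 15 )52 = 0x4D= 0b1001101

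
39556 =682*58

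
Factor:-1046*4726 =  - 2^2*17^1 * 139^1*523^1 = - 4943396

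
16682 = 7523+9159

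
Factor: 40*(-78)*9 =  - 2^4*3^3*5^1*13^1 = -28080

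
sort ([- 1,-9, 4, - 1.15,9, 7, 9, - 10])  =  [ - 10,-9,-1.15 , - 1,4,  7, 9,9 ] 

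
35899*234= 8400366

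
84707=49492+35215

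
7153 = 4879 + 2274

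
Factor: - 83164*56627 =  - 2^2*17^2*1223^1 * 3331^1= -4709327828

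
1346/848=1 + 249/424 = 1.59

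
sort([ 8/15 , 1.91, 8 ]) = [ 8/15, 1.91,8] 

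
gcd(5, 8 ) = 1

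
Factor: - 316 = -2^2 * 79^1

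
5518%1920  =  1678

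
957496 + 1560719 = 2518215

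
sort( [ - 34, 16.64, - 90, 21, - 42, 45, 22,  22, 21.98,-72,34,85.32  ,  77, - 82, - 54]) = [ - 90,  -  82, - 72, - 54, - 42, - 34, 16.64, 21,21.98, 22,22,34,  45, 77,  85.32]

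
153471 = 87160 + 66311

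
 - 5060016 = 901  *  ( - 5616)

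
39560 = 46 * 860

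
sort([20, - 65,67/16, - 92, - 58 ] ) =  [-92  , - 65, - 58,67/16 , 20 ]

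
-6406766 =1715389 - 8122155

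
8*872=6976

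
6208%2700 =808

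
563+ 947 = 1510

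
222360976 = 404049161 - 181688185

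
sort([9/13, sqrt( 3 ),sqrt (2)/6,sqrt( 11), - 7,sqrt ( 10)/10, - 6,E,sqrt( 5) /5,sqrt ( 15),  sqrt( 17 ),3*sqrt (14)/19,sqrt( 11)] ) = [ - 7 ,-6,sqrt (2)/6,sqrt( 10) /10,sqrt( 5) /5,3*sqrt(14)/19,9/13 , sqrt( 3),E, sqrt( 11 ),sqrt( 11 ),sqrt( 15)  ,  sqrt( 17)]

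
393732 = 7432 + 386300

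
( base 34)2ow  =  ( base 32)32O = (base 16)C58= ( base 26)4he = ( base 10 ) 3160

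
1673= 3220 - 1547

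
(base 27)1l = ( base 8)60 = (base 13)39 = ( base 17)2e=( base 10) 48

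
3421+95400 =98821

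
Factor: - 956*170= - 2^3*5^1*17^1*239^1 = - 162520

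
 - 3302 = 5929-9231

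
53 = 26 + 27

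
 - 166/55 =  - 166/55 = - 3.02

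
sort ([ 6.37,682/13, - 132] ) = [ - 132,6.37,  682/13]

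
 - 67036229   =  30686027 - 97722256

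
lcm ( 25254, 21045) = 126270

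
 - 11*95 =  - 1045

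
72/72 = 1 = 1.00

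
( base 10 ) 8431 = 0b10000011101111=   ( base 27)bf7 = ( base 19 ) 146E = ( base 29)A0L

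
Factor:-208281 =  - 3^1*69427^1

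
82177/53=1550+ 27/53=1550.51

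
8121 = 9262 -1141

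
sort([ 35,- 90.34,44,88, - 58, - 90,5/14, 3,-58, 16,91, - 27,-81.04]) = [ - 90.34,-90, - 81.04, - 58, - 58, - 27,5/14, 3,16,35, 44,88, 91]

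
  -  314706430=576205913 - 890912343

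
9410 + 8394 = 17804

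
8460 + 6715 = 15175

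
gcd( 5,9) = 1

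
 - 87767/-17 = 5162+13/17 = 5162.76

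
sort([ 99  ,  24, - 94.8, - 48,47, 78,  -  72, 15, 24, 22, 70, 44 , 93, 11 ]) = [ - 94.8,- 72,-48, 11,15,22, 24, 24, 44, 47,70, 78 , 93,99]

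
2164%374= 294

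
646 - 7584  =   - 6938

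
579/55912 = 579/55912 = 0.01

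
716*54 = 38664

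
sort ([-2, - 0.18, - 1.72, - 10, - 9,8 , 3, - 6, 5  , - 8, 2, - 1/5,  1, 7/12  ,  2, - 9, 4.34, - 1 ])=[-10, - 9, - 9,- 8, -6, - 2, - 1.72,-1,-1/5, - 0.18 , 7/12, 1, 2, 2,3,4.34 , 5 , 8 ]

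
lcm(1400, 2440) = 85400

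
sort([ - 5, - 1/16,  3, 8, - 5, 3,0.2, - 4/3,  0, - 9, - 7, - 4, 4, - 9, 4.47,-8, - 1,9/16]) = [ - 9, - 9, - 8,  -  7, - 5, - 5,- 4, - 4/3, - 1,-1/16,  0,0.2,9/16, 3,3 , 4  ,  4.47,8]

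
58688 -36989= 21699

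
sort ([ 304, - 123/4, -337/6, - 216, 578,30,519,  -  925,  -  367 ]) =[ - 925, - 367,-216, - 337/6, - 123/4, 30,304,519,578] 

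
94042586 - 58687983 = 35354603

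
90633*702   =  63624366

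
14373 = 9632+4741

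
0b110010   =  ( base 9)55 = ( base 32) 1i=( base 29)1L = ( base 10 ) 50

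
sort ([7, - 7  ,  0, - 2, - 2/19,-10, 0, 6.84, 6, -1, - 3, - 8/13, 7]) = [ - 10, - 7,-3, - 2,  -  1, - 8/13 , - 2/19,  0, 0  ,  6, 6.84, 7, 7 ]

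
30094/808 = 15047/404 = 37.25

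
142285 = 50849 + 91436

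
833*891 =742203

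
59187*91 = 5386017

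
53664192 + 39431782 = 93095974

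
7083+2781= 9864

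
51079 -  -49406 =100485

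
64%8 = 0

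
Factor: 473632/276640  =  779/455 = 5^(- 1 )*7^( - 1) * 13^(-1)*19^1 * 41^1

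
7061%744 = 365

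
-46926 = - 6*7821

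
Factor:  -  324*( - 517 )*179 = 2^2 * 3^4*11^1*47^1*179^1= 29983932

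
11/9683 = 11/9683 =0.00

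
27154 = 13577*2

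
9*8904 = 80136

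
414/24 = 17 + 1/4 = 17.25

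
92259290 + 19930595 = 112189885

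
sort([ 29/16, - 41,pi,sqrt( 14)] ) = [ - 41, 29/16,  pi,sqrt(14)]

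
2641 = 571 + 2070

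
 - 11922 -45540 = -57462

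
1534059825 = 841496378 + 692563447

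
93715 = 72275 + 21440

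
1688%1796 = 1688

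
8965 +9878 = 18843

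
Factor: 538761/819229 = 3^1*47^1*3821^1*819229^( - 1 ) 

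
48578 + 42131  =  90709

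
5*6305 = 31525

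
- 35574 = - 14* 2541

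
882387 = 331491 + 550896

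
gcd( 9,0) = 9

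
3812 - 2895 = 917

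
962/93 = 10 + 32/93 = 10.34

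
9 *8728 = 78552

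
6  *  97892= 587352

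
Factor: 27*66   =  2^1*3^4*11^1 =1782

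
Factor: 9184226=2^1*67^1*68539^1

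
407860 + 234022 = 641882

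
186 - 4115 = -3929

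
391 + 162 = 553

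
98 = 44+54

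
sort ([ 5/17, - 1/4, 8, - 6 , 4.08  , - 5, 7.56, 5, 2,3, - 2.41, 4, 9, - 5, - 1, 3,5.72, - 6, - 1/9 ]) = [-6,-6, - 5, - 5, - 2.41, - 1,- 1/4 , - 1/9,5/17 , 2 , 3, 3, 4,4.08, 5, 5.72,  7.56, 8, 9 ]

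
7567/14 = 540+1/2 = 540.50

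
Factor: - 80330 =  - 2^1*5^1*29^1*277^1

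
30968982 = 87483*354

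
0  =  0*3169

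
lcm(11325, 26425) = 79275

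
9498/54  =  1583/9 = 175.89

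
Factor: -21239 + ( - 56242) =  - 77481 = - 3^2 * 8609^1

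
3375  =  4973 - 1598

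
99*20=1980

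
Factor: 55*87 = 4785  =  3^1*5^1*11^1*29^1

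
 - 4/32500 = -1 + 8124/8125 = -0.00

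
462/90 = 77/15=5.13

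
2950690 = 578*5105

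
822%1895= 822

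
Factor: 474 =2^1*3^1*79^1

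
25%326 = 25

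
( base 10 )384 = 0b110000000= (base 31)cc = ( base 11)31A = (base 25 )F9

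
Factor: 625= 5^4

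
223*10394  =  2317862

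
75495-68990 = 6505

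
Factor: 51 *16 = 2^4*3^1*17^1 = 816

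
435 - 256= 179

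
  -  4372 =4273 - 8645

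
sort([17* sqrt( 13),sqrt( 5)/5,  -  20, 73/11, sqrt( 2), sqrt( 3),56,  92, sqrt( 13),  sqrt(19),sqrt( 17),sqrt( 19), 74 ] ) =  [ - 20,sqrt(5) /5,  sqrt(  2), sqrt( 3 ), sqrt ( 13 ),sqrt( 17), sqrt( 19) , sqrt ( 19), 73/11,56, 17*sqrt ( 13), 74,  92]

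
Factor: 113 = 113^1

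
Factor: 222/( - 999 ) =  - 2/9  =  - 2^1 * 3^ ( - 2)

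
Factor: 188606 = 2^1*11^1*8573^1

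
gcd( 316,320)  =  4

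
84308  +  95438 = 179746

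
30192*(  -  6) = - 181152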